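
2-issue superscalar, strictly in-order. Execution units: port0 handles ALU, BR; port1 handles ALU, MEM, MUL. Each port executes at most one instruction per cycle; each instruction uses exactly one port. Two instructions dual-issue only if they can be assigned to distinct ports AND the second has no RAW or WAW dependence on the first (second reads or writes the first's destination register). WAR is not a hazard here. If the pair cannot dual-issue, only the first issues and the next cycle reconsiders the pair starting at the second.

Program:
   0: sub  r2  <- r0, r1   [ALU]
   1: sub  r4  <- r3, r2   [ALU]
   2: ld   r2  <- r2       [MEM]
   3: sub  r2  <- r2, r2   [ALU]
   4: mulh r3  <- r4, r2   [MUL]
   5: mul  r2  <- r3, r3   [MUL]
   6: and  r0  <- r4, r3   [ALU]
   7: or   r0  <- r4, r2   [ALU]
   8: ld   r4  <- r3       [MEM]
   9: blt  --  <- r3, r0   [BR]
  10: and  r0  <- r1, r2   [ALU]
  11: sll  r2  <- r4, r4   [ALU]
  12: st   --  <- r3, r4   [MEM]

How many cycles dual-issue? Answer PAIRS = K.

PAIRS = 5

0. sub.ALU @i0  | RAW r2
1. sub.ALU;ld.MEM @i1,i2  | pair
2. sub.ALU @i3  | RAW r2
3. mulh.MUL @i4  | no-port MUL/MUL
4. mul.MUL;and.ALU @i5,i6  | pair
5. or.ALU;ld.MEM @i7,i8  | pair
6. blt.BR;and.ALU @i9,i10  | pair
7. sll.ALU;st.MEM @i11,i12  | pair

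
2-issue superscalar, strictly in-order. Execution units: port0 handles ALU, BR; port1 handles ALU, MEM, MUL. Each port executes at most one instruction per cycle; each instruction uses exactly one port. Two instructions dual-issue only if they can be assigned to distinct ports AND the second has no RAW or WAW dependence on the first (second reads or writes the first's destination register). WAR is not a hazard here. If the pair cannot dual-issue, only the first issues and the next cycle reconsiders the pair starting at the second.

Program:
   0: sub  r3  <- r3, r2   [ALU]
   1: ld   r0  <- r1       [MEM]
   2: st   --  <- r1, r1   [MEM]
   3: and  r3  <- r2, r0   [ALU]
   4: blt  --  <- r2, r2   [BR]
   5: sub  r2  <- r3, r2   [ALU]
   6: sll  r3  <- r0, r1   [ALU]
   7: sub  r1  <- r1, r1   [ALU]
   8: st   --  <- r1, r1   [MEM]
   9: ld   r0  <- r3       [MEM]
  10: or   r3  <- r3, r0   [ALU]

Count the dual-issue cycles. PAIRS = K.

  cy0 -> i0/i1 (sub/ld) 2-wide
  cy1 -> i2/i3 (st/and) 2-wide
  cy2 -> i4/i5 (blt/sub) 2-wide
  cy3 -> i6/i7 (sll/sub) 2-wide
  cy4 -> i8 (st) no-port MEM/MEM
  cy5 -> i9 (ld) RAW r0
  cy6 -> i10 (or) tail

PAIRS = 4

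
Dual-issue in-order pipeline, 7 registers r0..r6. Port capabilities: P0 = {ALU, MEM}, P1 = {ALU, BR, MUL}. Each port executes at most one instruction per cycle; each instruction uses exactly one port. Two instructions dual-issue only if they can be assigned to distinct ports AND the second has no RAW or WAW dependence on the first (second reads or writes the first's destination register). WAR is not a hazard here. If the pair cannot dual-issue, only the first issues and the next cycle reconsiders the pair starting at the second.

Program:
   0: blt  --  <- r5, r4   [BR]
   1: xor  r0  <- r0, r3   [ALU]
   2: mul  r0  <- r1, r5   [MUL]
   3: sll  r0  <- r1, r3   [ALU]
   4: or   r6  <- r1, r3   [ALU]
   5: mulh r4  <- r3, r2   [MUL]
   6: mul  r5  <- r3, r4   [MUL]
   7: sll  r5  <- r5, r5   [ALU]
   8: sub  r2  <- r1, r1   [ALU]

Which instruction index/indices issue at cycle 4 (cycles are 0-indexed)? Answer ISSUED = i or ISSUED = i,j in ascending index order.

[0] i0&i1  blt+xor  -- 2-wide
[1] i2  mul  -- WAW r0
[2] i3&i4  sll+or  -- 2-wide
[3] i5  mulh  -- no-port MUL/MUL
[4] i6  mul  -- RAW+WAW r5
[5] i7&i8  sll+sub  -- 2-wide

ISSUED = 6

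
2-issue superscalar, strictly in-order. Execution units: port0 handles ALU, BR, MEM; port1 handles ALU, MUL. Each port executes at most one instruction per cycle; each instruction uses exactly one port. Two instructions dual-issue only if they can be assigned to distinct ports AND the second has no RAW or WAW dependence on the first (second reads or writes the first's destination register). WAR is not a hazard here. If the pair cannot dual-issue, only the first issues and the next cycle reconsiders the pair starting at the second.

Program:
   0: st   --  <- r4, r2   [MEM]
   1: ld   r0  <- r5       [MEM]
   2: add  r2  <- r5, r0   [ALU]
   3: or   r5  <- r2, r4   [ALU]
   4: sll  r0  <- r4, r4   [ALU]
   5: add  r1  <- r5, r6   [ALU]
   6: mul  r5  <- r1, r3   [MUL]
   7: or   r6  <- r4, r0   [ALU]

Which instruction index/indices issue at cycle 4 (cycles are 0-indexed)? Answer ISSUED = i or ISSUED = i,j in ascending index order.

0. st @i0  | no-port MEM/MEM
1. ld @i1  | RAW r0
2. add @i2  | RAW r2
3. or sll @i3&i4  | dual
4. add @i5  | RAW r1
5. mul or @i6&i7  | dual

ISSUED = 5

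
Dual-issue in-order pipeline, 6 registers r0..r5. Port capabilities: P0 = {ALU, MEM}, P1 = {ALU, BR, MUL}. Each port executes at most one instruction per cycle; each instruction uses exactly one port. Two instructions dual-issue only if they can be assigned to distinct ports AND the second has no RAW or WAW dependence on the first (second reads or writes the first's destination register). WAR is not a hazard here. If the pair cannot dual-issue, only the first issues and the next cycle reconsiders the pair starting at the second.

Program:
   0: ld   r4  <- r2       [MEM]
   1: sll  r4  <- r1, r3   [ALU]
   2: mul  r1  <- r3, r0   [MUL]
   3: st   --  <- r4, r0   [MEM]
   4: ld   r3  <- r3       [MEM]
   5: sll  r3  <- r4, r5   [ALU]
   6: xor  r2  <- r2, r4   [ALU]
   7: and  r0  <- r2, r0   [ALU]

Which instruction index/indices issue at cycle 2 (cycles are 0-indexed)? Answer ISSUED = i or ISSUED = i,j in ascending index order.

ISSUED = 3

0. ld @i0  | WAW r4
1. sll mul @i1+i2  | pair
2. st @i3  | no-port MEM/MEM
3. ld @i4  | WAW r3
4. sll xor @i5+i6  | pair
5. and @i7  | tail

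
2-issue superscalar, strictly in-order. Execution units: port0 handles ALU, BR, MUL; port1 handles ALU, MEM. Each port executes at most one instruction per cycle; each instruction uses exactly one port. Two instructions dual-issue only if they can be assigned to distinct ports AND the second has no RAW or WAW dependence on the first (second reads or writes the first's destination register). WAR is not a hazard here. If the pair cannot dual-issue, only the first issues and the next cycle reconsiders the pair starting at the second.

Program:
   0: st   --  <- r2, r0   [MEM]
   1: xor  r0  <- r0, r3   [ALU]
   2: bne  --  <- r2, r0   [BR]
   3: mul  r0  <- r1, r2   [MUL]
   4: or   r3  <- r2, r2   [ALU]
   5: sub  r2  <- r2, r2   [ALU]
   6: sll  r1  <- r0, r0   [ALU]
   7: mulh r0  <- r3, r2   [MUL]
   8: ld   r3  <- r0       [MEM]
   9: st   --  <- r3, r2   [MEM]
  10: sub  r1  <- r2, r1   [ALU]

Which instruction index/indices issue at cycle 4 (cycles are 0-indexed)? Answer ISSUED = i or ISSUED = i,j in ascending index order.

ISSUED = 7

[0] i0,i1  st+xor  -- 2-wide
[1] i2  bne  -- no-port BR/MUL
[2] i3,i4  mul+or  -- 2-wide
[3] i5,i6  sub+sll  -- 2-wide
[4] i7  mulh  -- RAW r0
[5] i8  ld  -- no-port MEM/MEM
[6] i9,i10  st+sub  -- 2-wide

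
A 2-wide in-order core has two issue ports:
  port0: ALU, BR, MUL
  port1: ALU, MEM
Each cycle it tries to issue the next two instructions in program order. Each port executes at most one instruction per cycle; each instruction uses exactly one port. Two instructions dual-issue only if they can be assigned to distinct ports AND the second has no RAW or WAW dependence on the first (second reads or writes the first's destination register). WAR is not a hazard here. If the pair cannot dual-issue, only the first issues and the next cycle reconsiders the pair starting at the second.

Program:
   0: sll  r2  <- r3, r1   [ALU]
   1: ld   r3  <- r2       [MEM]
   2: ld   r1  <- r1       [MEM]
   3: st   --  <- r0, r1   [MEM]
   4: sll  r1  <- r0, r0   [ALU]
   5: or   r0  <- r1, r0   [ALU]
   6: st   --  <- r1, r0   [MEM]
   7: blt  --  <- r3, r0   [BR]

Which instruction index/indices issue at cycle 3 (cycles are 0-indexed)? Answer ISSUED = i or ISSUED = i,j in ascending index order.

ISSUED = 3,4

0. sll.ALU @i0  | RAW r2
1. ld.MEM @i1  | no-port MEM/MEM
2. ld.MEM @i2  | no-port MEM/MEM
3. st.MEM+sll.ALU @i3&i4  | pair
4. or.ALU @i5  | RAW r0
5. st.MEM+blt.BR @i6&i7  | pair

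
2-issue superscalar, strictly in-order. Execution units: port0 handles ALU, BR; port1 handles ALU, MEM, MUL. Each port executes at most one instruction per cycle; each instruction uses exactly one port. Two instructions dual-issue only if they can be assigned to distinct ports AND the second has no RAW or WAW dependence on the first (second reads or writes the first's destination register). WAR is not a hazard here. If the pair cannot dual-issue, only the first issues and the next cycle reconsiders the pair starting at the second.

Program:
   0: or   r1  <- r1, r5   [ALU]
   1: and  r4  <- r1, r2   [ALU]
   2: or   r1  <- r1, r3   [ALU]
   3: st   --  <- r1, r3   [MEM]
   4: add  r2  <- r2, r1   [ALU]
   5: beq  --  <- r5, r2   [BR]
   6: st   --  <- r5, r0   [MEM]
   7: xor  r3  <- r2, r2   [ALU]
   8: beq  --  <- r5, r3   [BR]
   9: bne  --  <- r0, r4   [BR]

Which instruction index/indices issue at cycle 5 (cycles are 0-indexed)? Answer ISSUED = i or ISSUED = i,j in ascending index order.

ISSUED = 8

#0 head=0: or i0 RAW r1
#1 head=1: and+or i1,i2 dual
#2 head=3: st+add i3,i4 dual
#3 head=5: beq+st i5,i6 dual
#4 head=7: xor i7 RAW r3
#5 head=8: beq i8 no-port BR/BR
#6 head=9: bne i9 tail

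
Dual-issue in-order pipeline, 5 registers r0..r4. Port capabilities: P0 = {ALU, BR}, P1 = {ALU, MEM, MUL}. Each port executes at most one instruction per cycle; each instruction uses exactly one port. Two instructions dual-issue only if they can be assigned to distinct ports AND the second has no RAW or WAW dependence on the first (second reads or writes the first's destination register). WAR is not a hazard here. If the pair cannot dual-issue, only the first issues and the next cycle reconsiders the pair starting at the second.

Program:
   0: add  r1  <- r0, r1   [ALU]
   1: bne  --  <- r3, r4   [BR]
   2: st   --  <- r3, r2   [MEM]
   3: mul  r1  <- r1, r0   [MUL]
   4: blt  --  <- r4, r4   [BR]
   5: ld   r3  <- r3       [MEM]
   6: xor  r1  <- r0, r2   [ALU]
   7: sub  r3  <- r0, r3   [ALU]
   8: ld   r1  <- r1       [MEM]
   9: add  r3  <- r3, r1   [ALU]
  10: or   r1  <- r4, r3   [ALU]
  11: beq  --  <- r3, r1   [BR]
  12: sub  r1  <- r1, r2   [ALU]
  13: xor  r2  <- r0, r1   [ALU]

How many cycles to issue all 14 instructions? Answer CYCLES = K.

CYCLES = 9

t=0 i0,i1:add.ALU/bne.BR ; 2-wide
t=1 i2:st.MEM ; no-port MEM/MUL
t=2 i3,i4:mul.MUL/blt.BR ; 2-wide
t=3 i5,i6:ld.MEM/xor.ALU ; 2-wide
t=4 i7,i8:sub.ALU/ld.MEM ; 2-wide
t=5 i9:add.ALU ; RAW r3
t=6 i10:or.ALU ; RAW r1
t=7 i11,i12:beq.BR/sub.ALU ; 2-wide
t=8 i13:xor.ALU ; tail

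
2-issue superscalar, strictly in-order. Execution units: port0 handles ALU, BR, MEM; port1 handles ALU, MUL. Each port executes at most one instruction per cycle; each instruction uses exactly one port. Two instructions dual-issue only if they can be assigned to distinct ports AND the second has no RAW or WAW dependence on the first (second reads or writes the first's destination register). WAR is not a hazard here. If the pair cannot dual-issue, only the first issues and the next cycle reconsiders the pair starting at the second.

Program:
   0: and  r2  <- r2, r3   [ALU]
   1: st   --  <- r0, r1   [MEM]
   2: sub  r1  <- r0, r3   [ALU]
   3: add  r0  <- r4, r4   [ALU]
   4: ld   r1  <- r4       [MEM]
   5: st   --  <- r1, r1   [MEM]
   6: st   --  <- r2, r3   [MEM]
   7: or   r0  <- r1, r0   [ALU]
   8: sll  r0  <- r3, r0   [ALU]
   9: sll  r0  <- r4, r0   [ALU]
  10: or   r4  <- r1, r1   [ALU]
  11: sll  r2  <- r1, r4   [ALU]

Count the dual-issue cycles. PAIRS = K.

t=0 i0&i1:and.ALU;st.MEM ; 2-wide
t=1 i2&i3:sub.ALU;add.ALU ; 2-wide
t=2 i4:ld.MEM ; no-port MEM/MEM
t=3 i5:st.MEM ; no-port MEM/MEM
t=4 i6&i7:st.MEM;or.ALU ; 2-wide
t=5 i8:sll.ALU ; RAW+WAW r0
t=6 i9&i10:sll.ALU;or.ALU ; 2-wide
t=7 i11:sll.ALU ; tail

PAIRS = 4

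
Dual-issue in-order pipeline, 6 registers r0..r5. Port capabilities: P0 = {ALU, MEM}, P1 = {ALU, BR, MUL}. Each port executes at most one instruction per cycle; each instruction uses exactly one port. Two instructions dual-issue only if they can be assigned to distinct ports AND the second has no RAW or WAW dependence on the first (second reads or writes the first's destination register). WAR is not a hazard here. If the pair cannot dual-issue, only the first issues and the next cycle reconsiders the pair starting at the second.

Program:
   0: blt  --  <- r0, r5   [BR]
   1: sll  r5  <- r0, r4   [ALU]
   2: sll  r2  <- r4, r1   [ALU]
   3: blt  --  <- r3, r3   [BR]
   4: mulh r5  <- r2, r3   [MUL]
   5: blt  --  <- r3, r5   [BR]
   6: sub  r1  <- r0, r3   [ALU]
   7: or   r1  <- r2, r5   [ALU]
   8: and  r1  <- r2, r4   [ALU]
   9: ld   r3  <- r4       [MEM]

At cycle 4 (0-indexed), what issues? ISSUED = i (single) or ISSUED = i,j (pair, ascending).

ISSUED = 7

  cy0 -> i0&i1 (blt.BR/sll.ALU) pair
  cy1 -> i2&i3 (sll.ALU/blt.BR) pair
  cy2 -> i4 (mulh.MUL) no-port MUL/BR
  cy3 -> i5&i6 (blt.BR/sub.ALU) pair
  cy4 -> i7 (or.ALU) WAW r1
  cy5 -> i8&i9 (and.ALU/ld.MEM) pair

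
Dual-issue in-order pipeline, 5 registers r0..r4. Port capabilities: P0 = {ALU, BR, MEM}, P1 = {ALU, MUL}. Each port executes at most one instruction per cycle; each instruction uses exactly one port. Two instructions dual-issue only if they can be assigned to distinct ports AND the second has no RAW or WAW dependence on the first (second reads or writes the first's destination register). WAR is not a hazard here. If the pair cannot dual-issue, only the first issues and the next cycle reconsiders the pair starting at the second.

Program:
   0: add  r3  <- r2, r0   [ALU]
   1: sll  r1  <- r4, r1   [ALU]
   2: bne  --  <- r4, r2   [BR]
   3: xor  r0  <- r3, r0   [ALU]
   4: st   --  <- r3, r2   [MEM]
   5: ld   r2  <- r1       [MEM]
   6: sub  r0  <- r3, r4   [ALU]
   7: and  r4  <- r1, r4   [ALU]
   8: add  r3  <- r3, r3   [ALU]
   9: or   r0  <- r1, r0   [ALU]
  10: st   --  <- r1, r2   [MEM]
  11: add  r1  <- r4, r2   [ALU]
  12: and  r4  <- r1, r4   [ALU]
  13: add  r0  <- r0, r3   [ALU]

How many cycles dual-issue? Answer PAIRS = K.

t=0 i0/i1:add.ALU+sll.ALU ; 2-wide
t=1 i2/i3:bne.BR+xor.ALU ; 2-wide
t=2 i4:st.MEM ; no-port MEM/MEM
t=3 i5/i6:ld.MEM+sub.ALU ; 2-wide
t=4 i7/i8:and.ALU+add.ALU ; 2-wide
t=5 i9/i10:or.ALU+st.MEM ; 2-wide
t=6 i11:add.ALU ; RAW r1
t=7 i12/i13:and.ALU+add.ALU ; 2-wide

PAIRS = 6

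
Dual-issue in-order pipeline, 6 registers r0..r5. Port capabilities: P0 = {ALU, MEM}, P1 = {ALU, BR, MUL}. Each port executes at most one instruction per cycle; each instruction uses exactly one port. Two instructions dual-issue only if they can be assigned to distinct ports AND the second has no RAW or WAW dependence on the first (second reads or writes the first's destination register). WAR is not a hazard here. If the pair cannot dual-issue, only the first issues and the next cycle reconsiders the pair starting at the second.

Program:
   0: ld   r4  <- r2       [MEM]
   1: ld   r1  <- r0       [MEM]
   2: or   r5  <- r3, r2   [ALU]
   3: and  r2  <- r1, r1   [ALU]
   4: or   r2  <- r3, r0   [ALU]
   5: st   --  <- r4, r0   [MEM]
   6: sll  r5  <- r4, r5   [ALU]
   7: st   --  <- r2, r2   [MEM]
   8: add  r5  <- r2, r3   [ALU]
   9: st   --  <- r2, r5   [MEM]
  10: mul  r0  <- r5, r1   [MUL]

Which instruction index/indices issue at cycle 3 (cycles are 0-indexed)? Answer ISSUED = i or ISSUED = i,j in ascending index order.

ISSUED = 4,5

[0] i0  ld  -- no-port MEM/MEM
[1] i1/i2  ld;or  -- 2-wide
[2] i3  and  -- WAW r2
[3] i4/i5  or;st  -- 2-wide
[4] i6/i7  sll;st  -- 2-wide
[5] i8  add  -- RAW r5
[6] i9/i10  st;mul  -- 2-wide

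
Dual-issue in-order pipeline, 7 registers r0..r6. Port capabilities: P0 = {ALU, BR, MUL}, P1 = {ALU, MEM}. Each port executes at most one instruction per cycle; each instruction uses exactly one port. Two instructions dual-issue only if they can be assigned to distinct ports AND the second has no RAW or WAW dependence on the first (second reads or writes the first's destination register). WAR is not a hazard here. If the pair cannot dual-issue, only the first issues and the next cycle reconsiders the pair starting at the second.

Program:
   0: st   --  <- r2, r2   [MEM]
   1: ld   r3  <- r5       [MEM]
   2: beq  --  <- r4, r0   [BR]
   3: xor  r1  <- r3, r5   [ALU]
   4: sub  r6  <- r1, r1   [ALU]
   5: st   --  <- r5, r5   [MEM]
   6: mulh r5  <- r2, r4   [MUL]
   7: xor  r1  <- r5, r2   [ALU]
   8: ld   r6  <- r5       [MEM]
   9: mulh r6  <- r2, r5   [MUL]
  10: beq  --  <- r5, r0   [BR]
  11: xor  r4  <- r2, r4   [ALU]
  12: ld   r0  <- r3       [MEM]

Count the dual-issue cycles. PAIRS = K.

PAIRS = 4

#0 head=0: st i0 no-port MEM/MEM
#1 head=1: ld/beq i1&i2 2-wide
#2 head=3: xor i3 RAW r1
#3 head=4: sub/st i4&i5 2-wide
#4 head=6: mulh i6 RAW r5
#5 head=7: xor/ld i7&i8 2-wide
#6 head=9: mulh i9 no-port MUL/BR
#7 head=10: beq/xor i10&i11 2-wide
#8 head=12: ld i12 tail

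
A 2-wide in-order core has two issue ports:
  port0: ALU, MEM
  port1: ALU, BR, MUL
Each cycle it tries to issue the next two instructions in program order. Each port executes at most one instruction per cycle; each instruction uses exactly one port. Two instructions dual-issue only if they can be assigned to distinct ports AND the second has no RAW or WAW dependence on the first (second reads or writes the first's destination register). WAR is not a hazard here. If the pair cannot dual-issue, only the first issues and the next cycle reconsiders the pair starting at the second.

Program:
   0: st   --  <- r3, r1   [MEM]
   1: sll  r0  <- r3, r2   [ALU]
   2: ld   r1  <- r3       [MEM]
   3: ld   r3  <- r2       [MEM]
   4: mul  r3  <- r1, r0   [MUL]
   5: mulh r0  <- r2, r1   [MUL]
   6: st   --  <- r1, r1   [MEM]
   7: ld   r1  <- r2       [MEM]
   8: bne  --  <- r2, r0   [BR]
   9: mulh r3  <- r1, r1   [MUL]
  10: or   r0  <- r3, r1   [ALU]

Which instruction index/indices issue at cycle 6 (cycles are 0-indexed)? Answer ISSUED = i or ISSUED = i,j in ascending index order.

  cy0 -> i0&i1 (st+sll) 2-wide
  cy1 -> i2 (ld) no-port MEM/MEM
  cy2 -> i3 (ld) WAW r3
  cy3 -> i4 (mul) no-port MUL/MUL
  cy4 -> i5&i6 (mulh+st) 2-wide
  cy5 -> i7&i8 (ld+bne) 2-wide
  cy6 -> i9 (mulh) RAW r3
  cy7 -> i10 (or) tail

ISSUED = 9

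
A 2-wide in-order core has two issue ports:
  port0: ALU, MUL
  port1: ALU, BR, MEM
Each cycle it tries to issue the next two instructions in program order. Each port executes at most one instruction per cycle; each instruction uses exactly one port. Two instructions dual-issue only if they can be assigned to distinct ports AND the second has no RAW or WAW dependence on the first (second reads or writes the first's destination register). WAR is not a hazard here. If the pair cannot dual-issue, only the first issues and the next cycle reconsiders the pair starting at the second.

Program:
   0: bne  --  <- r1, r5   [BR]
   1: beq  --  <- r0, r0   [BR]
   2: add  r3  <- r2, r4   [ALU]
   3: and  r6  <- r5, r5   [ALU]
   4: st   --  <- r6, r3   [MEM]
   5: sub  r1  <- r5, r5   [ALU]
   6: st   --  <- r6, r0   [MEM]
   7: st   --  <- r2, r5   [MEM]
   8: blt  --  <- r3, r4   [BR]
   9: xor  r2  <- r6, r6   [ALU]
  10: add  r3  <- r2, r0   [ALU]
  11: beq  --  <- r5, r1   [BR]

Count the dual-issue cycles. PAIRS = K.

PAIRS = 4

t=0 i0:bne.BR ; no-port BR/BR
t=1 i1,i2:beq.BR+add.ALU ; dual
t=2 i3:and.ALU ; RAW r6
t=3 i4,i5:st.MEM+sub.ALU ; dual
t=4 i6:st.MEM ; no-port MEM/MEM
t=5 i7:st.MEM ; no-port MEM/BR
t=6 i8,i9:blt.BR+xor.ALU ; dual
t=7 i10,i11:add.ALU+beq.BR ; dual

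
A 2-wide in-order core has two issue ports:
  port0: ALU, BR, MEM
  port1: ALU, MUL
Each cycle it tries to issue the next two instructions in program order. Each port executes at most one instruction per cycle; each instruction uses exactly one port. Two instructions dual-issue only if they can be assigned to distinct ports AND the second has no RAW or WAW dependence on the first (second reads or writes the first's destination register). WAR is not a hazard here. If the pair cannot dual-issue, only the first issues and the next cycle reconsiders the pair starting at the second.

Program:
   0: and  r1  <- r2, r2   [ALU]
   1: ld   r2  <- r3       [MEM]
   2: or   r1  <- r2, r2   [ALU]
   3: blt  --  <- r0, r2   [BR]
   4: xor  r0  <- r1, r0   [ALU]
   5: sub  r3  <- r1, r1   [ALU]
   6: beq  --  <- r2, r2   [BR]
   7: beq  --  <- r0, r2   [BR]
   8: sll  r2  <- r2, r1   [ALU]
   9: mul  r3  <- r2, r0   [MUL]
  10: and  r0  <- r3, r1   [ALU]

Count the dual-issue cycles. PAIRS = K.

t=0 i0,i1:and+ld ; 2-wide
t=1 i2,i3:or+blt ; 2-wide
t=2 i4,i5:xor+sub ; 2-wide
t=3 i6:beq ; no-port BR/BR
t=4 i7,i8:beq+sll ; 2-wide
t=5 i9:mul ; RAW r3
t=6 i10:and ; tail

PAIRS = 4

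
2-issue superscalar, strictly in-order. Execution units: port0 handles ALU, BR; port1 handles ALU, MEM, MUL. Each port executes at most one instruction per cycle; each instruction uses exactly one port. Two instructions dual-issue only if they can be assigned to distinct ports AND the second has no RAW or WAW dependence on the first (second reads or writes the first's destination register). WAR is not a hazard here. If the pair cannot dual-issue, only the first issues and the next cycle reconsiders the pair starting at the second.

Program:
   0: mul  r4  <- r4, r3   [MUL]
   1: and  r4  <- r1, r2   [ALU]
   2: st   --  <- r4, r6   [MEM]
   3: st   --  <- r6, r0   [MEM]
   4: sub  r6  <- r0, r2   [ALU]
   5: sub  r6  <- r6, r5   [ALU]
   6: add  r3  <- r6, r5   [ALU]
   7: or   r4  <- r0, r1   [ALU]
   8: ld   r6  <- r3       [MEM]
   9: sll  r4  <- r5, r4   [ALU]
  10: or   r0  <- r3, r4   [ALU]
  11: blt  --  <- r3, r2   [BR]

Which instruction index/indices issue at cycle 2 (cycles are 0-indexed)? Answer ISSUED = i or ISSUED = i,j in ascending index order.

ISSUED = 2

t=0 i0:mul ; WAW r4
t=1 i1:and ; RAW r4
t=2 i2:st ; no-port MEM/MEM
t=3 i3+i4:st/sub ; pair
t=4 i5:sub ; RAW r6
t=5 i6+i7:add/or ; pair
t=6 i8+i9:ld/sll ; pair
t=7 i10+i11:or/blt ; pair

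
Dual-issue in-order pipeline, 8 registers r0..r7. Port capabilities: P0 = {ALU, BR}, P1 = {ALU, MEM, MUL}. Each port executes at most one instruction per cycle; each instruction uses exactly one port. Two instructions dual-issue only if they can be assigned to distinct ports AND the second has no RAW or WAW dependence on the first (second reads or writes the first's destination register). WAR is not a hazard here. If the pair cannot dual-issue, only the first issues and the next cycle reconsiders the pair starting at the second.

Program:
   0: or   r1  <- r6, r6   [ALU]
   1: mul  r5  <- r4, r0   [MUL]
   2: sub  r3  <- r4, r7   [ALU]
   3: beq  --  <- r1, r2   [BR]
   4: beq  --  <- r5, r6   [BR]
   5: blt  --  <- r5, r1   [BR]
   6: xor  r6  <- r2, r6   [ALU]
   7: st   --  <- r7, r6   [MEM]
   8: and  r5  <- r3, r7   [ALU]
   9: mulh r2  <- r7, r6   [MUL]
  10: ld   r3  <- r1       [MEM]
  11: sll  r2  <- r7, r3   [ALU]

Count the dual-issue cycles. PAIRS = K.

  cy0 -> i0/i1 (or mul) pair
  cy1 -> i2/i3 (sub beq) pair
  cy2 -> i4 (beq) no-port BR/BR
  cy3 -> i5/i6 (blt xor) pair
  cy4 -> i7/i8 (st and) pair
  cy5 -> i9 (mulh) no-port MUL/MEM
  cy6 -> i10 (ld) RAW r3
  cy7 -> i11 (sll) tail

PAIRS = 4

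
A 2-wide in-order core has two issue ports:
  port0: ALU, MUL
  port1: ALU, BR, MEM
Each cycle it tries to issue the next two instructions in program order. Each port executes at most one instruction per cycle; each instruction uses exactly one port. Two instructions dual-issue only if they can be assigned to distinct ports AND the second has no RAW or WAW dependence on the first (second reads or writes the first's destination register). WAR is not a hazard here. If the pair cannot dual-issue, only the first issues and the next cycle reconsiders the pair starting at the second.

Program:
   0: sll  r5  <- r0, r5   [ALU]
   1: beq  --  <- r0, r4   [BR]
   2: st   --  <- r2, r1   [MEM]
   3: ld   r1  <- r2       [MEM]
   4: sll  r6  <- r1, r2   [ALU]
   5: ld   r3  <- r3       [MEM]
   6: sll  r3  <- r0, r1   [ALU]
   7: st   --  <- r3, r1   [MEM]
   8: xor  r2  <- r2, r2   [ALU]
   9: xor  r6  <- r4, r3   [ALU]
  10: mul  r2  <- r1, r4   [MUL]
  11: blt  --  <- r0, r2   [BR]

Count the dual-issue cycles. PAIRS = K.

PAIRS = 4

  cy0 -> i0/i1 (sll.ALU+beq.BR) dual
  cy1 -> i2 (st.MEM) no-port MEM/MEM
  cy2 -> i3 (ld.MEM) RAW r1
  cy3 -> i4/i5 (sll.ALU+ld.MEM) dual
  cy4 -> i6 (sll.ALU) RAW r3
  cy5 -> i7/i8 (st.MEM+xor.ALU) dual
  cy6 -> i9/i10 (xor.ALU+mul.MUL) dual
  cy7 -> i11 (blt.BR) tail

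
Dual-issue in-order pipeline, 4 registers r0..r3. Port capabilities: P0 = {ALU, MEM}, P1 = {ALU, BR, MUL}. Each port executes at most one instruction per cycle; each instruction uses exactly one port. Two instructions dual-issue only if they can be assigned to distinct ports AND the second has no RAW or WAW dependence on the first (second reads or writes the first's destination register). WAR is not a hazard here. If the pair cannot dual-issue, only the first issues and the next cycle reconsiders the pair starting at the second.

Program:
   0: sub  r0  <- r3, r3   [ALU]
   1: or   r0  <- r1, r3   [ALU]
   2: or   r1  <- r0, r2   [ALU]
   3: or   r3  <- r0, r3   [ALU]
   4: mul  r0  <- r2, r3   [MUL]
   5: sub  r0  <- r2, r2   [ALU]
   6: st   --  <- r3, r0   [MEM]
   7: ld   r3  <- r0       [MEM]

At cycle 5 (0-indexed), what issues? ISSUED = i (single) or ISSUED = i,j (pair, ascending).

[0] i0  sub.ALU  -- WAW r0
[1] i1  or.ALU  -- RAW r0
[2] i2+i3  or.ALU;or.ALU  -- pair
[3] i4  mul.MUL  -- WAW r0
[4] i5  sub.ALU  -- RAW r0
[5] i6  st.MEM  -- no-port MEM/MEM
[6] i7  ld.MEM  -- tail

ISSUED = 6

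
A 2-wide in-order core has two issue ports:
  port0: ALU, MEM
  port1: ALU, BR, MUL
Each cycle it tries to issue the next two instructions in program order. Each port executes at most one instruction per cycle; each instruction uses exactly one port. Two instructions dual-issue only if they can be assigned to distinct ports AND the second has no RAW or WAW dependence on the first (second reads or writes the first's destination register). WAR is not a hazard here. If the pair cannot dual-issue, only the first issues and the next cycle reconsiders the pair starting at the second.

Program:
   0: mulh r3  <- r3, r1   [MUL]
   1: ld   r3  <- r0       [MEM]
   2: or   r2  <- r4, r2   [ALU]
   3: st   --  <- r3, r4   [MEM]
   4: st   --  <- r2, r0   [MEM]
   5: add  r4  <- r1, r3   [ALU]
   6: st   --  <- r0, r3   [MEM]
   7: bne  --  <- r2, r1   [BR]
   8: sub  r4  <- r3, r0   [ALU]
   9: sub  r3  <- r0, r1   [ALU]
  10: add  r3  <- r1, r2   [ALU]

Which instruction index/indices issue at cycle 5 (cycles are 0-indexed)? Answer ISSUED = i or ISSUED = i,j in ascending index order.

ISSUED = 8,9

  cy0 -> i0 (mulh.MUL) WAW r3
  cy1 -> i1,i2 (ld.MEM/or.ALU) dual
  cy2 -> i3 (st.MEM) no-port MEM/MEM
  cy3 -> i4,i5 (st.MEM/add.ALU) dual
  cy4 -> i6,i7 (st.MEM/bne.BR) dual
  cy5 -> i8,i9 (sub.ALU/sub.ALU) dual
  cy6 -> i10 (add.ALU) tail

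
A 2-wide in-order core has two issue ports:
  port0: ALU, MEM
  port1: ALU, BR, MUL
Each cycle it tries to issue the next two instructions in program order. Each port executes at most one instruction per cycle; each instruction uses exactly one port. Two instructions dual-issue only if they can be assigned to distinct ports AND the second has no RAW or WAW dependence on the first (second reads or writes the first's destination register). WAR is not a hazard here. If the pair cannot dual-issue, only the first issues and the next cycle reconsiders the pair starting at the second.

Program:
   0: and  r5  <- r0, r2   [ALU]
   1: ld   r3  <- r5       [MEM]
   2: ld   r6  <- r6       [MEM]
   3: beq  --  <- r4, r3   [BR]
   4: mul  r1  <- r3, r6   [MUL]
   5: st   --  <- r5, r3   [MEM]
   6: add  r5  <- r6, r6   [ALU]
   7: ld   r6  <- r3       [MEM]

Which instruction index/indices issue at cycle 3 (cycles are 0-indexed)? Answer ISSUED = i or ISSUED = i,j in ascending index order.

ISSUED = 4,5

#0 head=0: and.ALU i0 RAW r5
#1 head=1: ld.MEM i1 no-port MEM/MEM
#2 head=2: ld.MEM;beq.BR i2&i3 2-wide
#3 head=4: mul.MUL;st.MEM i4&i5 2-wide
#4 head=6: add.ALU;ld.MEM i6&i7 2-wide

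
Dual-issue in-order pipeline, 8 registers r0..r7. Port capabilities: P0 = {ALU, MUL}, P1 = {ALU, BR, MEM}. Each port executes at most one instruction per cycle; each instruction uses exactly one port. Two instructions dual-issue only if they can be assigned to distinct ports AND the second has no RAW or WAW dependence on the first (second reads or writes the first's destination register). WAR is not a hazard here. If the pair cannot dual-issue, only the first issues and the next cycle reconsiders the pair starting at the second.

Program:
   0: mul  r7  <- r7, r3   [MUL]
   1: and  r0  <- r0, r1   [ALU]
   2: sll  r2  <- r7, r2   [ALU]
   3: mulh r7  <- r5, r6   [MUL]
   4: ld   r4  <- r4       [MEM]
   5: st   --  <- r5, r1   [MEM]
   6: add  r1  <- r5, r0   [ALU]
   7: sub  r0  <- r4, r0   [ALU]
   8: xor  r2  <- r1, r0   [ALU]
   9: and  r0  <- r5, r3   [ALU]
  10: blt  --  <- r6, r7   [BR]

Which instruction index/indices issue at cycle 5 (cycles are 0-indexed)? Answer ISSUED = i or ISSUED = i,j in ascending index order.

t=0 i0&i1:mul and ; 2-wide
t=1 i2&i3:sll mulh ; 2-wide
t=2 i4:ld ; no-port MEM/MEM
t=3 i5&i6:st add ; 2-wide
t=4 i7:sub ; RAW r0
t=5 i8&i9:xor and ; 2-wide
t=6 i10:blt ; tail

ISSUED = 8,9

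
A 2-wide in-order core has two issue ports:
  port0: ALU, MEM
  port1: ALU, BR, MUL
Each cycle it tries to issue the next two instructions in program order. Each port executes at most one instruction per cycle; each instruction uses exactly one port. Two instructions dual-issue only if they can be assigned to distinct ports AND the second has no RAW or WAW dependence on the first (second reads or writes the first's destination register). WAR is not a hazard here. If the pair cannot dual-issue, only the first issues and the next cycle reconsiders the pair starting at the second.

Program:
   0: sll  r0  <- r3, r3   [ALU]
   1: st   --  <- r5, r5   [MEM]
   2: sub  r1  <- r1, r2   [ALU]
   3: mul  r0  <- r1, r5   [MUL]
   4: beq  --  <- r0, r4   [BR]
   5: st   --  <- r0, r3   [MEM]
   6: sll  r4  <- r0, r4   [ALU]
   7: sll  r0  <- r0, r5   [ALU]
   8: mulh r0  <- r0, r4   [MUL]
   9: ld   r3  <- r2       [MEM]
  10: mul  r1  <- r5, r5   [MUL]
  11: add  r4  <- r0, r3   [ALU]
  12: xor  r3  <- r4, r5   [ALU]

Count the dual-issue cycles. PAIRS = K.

[0] i0+i1  sll.ALU/st.MEM  -- pair
[1] i2  sub.ALU  -- RAW r1
[2] i3  mul.MUL  -- no-port MUL/BR
[3] i4+i5  beq.BR/st.MEM  -- pair
[4] i6+i7  sll.ALU/sll.ALU  -- pair
[5] i8+i9  mulh.MUL/ld.MEM  -- pair
[6] i10+i11  mul.MUL/add.ALU  -- pair
[7] i12  xor.ALU  -- tail

PAIRS = 5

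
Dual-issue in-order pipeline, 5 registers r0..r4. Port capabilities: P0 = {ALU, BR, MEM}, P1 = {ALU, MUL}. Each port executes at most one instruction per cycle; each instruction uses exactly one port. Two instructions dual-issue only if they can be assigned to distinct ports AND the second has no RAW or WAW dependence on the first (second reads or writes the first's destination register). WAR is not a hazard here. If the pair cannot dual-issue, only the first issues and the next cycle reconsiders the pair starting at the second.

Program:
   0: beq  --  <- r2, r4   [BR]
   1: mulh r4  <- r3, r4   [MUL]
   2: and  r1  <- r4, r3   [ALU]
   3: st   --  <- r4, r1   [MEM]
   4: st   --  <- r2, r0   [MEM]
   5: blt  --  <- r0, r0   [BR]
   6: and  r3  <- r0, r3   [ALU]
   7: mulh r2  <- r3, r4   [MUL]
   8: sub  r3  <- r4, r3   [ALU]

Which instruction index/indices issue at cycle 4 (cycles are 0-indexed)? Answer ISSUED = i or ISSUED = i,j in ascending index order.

ISSUED = 5,6

[0] i0&i1  beq.BR+mulh.MUL  -- dual
[1] i2  and.ALU  -- RAW r1
[2] i3  st.MEM  -- no-port MEM/MEM
[3] i4  st.MEM  -- no-port MEM/BR
[4] i5&i6  blt.BR+and.ALU  -- dual
[5] i7&i8  mulh.MUL+sub.ALU  -- dual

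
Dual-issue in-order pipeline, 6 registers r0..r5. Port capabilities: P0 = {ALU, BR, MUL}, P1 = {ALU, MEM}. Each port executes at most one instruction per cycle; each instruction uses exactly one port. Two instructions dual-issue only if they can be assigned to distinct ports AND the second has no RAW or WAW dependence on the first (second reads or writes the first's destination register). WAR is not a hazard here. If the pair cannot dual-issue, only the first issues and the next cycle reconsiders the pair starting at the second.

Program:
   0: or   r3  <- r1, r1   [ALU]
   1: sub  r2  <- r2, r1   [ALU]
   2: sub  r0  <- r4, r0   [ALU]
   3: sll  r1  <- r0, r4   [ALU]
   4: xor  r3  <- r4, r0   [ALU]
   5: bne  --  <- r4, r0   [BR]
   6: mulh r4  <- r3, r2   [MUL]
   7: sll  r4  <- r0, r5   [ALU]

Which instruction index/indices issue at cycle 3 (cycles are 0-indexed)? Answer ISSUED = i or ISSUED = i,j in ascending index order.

t=0 i0+i1:or.ALU;sub.ALU ; dual
t=1 i2:sub.ALU ; RAW r0
t=2 i3+i4:sll.ALU;xor.ALU ; dual
t=3 i5:bne.BR ; no-port BR/MUL
t=4 i6:mulh.MUL ; WAW r4
t=5 i7:sll.ALU ; tail

ISSUED = 5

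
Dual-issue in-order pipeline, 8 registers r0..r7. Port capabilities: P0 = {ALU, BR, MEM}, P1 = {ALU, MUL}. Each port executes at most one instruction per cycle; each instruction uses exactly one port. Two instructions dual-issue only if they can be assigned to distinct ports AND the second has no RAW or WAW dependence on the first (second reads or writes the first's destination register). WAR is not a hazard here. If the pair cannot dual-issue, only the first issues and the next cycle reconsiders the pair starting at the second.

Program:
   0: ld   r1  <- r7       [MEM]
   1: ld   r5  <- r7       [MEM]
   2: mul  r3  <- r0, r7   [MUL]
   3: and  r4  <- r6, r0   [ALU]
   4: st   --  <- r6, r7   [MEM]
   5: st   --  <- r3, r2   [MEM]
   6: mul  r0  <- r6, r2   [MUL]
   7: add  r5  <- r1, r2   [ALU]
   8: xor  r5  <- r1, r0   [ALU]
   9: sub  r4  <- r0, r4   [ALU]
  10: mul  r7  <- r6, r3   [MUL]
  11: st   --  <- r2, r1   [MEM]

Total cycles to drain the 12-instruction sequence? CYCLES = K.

CYCLES = 7

t=0 i0:ld.MEM ; no-port MEM/MEM
t=1 i1/i2:ld.MEM/mul.MUL ; 2-wide
t=2 i3/i4:and.ALU/st.MEM ; 2-wide
t=3 i5/i6:st.MEM/mul.MUL ; 2-wide
t=4 i7:add.ALU ; WAW r5
t=5 i8/i9:xor.ALU/sub.ALU ; 2-wide
t=6 i10/i11:mul.MUL/st.MEM ; 2-wide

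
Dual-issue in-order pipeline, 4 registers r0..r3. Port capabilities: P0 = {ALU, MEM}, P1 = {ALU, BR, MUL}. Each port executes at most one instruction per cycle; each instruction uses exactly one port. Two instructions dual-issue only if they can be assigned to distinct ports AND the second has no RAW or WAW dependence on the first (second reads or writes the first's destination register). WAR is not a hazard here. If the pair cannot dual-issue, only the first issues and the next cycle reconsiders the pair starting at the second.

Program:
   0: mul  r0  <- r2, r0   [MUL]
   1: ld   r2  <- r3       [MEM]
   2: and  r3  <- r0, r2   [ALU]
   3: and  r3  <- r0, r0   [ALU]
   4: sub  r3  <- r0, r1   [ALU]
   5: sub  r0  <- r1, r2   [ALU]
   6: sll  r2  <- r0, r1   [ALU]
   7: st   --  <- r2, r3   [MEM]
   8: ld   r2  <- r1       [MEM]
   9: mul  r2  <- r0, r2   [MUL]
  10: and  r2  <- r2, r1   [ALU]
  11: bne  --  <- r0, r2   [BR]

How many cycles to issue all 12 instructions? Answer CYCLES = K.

CYCLES = 10

0. mul;ld @i0,i1  | 2-wide
1. and @i2  | WAW r3
2. and @i3  | WAW r3
3. sub;sub @i4,i5  | 2-wide
4. sll @i6  | RAW r2
5. st @i7  | no-port MEM/MEM
6. ld @i8  | RAW+WAW r2
7. mul @i9  | RAW+WAW r2
8. and @i10  | RAW r2
9. bne @i11  | tail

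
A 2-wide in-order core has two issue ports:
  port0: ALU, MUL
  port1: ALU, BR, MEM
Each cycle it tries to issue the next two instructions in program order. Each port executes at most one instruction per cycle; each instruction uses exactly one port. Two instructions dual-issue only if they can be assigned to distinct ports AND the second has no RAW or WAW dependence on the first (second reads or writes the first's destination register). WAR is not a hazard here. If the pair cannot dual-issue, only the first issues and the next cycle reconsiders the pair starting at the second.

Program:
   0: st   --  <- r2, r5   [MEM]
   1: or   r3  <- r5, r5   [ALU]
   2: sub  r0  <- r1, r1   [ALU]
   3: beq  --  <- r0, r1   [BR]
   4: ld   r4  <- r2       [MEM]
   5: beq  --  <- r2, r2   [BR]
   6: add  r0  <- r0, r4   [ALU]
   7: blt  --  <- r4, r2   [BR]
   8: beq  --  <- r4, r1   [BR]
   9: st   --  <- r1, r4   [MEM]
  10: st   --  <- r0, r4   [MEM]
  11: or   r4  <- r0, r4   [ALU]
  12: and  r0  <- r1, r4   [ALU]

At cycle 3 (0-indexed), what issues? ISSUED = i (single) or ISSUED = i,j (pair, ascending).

  cy0 -> i0,i1 (st.MEM+or.ALU) 2-wide
  cy1 -> i2 (sub.ALU) RAW r0
  cy2 -> i3 (beq.BR) no-port BR/MEM
  cy3 -> i4 (ld.MEM) no-port MEM/BR
  cy4 -> i5,i6 (beq.BR+add.ALU) 2-wide
  cy5 -> i7 (blt.BR) no-port BR/BR
  cy6 -> i8 (beq.BR) no-port BR/MEM
  cy7 -> i9 (st.MEM) no-port MEM/MEM
  cy8 -> i10,i11 (st.MEM+or.ALU) 2-wide
  cy9 -> i12 (and.ALU) tail

ISSUED = 4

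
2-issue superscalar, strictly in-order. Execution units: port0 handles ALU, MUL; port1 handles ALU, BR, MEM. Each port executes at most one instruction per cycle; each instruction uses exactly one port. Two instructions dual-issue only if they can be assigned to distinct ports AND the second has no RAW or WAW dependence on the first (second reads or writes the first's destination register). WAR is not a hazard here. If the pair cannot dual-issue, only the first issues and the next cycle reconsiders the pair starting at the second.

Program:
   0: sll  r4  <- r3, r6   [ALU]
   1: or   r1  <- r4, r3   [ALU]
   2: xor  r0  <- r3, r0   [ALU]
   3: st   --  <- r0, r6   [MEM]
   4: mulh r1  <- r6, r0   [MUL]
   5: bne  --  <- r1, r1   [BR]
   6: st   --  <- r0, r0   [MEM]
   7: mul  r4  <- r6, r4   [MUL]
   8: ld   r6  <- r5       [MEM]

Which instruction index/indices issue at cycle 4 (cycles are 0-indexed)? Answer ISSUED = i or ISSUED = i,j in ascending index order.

ISSUED = 6,7

[0] i0  sll.ALU  -- RAW r4
[1] i1+i2  or.ALU;xor.ALU  -- pair
[2] i3+i4  st.MEM;mulh.MUL  -- pair
[3] i5  bne.BR  -- no-port BR/MEM
[4] i6+i7  st.MEM;mul.MUL  -- pair
[5] i8  ld.MEM  -- tail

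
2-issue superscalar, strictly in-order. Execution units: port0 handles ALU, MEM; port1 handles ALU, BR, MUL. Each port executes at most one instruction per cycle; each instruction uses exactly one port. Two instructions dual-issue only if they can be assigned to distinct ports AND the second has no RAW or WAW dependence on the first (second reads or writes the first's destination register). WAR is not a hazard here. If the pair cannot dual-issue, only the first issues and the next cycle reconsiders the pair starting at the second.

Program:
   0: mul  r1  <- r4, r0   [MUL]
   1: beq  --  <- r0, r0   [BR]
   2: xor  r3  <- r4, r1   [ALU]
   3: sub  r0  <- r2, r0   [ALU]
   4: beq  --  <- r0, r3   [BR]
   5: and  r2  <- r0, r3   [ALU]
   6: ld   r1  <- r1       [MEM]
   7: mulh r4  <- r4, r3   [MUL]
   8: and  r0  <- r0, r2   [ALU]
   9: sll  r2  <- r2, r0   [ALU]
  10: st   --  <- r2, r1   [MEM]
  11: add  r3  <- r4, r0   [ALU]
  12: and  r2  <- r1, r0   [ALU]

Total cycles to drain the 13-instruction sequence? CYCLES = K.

  cy0 -> i0 (mul.MUL) no-port MUL/BR
  cy1 -> i1,i2 (beq.BR+xor.ALU) 2-wide
  cy2 -> i3 (sub.ALU) RAW r0
  cy3 -> i4,i5 (beq.BR+and.ALU) 2-wide
  cy4 -> i6,i7 (ld.MEM+mulh.MUL) 2-wide
  cy5 -> i8 (and.ALU) RAW r0
  cy6 -> i9 (sll.ALU) RAW r2
  cy7 -> i10,i11 (st.MEM+add.ALU) 2-wide
  cy8 -> i12 (and.ALU) tail

CYCLES = 9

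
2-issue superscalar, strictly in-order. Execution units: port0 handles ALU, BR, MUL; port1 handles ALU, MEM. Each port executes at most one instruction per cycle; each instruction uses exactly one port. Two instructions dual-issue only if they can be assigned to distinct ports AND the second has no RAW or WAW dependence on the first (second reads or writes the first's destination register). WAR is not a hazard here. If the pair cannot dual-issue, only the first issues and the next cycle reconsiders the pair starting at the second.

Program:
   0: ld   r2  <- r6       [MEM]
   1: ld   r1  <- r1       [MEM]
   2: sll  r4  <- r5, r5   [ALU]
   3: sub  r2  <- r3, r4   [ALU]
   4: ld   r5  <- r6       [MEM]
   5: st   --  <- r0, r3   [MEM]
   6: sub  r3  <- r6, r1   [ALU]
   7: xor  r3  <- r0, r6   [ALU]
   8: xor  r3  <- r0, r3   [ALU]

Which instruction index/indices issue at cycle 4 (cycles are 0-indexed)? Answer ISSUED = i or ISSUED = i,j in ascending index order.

0. ld.MEM @i0  | no-port MEM/MEM
1. ld.MEM/sll.ALU @i1,i2  | 2-wide
2. sub.ALU/ld.MEM @i3,i4  | 2-wide
3. st.MEM/sub.ALU @i5,i6  | 2-wide
4. xor.ALU @i7  | RAW+WAW r3
5. xor.ALU @i8  | tail

ISSUED = 7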